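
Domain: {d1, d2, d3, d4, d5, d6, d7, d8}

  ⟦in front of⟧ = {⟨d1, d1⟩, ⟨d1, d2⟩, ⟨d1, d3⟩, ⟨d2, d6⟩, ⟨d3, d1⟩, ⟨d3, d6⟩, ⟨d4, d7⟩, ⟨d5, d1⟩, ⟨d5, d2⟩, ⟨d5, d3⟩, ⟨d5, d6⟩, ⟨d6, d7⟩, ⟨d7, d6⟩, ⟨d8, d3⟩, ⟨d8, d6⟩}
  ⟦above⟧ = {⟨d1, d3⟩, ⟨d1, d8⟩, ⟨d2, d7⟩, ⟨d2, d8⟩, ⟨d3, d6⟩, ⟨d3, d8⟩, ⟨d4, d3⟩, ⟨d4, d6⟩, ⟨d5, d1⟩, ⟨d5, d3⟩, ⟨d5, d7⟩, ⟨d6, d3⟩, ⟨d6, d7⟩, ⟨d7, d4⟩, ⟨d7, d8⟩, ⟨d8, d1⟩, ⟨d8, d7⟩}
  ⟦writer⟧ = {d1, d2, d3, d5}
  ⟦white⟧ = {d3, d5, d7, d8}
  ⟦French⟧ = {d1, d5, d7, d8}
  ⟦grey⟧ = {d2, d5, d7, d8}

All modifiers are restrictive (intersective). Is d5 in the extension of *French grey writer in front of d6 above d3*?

yes

⟦in front of d6⟧ = {x : ⟨x, d6⟩ ∈ ⟦in front of⟧} = {d2, d3, d5, d7, d8}
⟦above d3⟧ = {x : ⟨x, d3⟩ ∈ ⟦above⟧} = {d1, d4, d5, d6}
⟦writer⟧ = {d1, d2, d3, d5}
… ∩ ⟦in front of d6⟧ = {d1, d2, d3, d5} ∩ {d2, d3, d5, d7, d8} = {d2, d3, d5}
… ∩ ⟦above d3⟧ = {d2, d3, d5} ∩ {d1, d4, d5, d6} = {d5}
… ∩ ⟦French⟧ = {d5} ∩ {d1, d5, d7, d8} = {d5}
… ∩ ⟦grey⟧ = {d5} ∩ {d2, d5, d7, d8} = {d5}
⟦French grey writer in front of d6 above d3⟧ = {d5}; d5 ∈ this set.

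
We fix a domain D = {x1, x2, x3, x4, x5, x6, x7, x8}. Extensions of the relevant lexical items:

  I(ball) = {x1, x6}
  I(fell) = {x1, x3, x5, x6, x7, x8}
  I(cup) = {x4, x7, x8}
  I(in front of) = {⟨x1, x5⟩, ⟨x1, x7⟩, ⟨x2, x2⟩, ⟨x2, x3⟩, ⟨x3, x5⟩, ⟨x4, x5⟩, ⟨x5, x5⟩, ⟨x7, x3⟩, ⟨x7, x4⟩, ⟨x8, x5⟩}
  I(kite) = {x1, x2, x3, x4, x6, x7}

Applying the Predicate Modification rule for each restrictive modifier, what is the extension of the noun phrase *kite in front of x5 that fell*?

{x1, x3}

⟦in front of x5⟧ = {x : ⟨x, x5⟩ ∈ ⟦in front of⟧} = {x1, x3, x4, x5, x8}
⟦that fell⟧ = ⟦fell⟧ = {x1, x3, x5, x6, x7, x8}
⟦kite⟧ = {x1, x2, x3, x4, x6, x7}
… ∩ ⟦in front of x5⟧ = {x1, x2, x3, x4, x6, x7} ∩ {x1, x3, x4, x5, x8} = {x1, x3, x4}
… ∩ ⟦that fell⟧ = {x1, x3, x4} ∩ {x1, x3, x5, x6, x7, x8} = {x1, x3}
So ⟦kite in front of x5 that fell⟧ = {x1, x3}.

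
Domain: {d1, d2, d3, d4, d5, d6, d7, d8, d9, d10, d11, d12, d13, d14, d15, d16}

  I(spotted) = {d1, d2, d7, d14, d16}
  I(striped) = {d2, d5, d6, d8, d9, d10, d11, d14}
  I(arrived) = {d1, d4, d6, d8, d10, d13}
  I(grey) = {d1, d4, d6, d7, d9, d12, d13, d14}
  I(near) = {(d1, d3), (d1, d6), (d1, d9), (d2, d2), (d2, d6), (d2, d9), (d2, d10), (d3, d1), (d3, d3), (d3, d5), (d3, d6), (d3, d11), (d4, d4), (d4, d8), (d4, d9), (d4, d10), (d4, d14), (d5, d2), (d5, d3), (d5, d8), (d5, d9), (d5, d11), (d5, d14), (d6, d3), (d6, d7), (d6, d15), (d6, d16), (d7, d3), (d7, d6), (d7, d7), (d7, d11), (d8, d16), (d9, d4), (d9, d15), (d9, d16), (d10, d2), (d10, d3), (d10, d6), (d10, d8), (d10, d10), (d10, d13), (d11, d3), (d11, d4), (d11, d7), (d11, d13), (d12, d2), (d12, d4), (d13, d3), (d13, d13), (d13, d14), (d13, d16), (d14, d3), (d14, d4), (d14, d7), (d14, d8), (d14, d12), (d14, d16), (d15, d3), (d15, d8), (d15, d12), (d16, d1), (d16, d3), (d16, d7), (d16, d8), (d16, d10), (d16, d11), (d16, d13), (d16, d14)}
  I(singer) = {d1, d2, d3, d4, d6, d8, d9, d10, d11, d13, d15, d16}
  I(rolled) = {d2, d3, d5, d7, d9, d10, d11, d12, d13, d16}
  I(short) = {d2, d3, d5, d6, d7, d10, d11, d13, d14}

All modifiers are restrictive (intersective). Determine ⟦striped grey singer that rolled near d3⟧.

{}

⟦that rolled⟧ = ⟦rolled⟧ = {d2, d3, d5, d7, d9, d10, d11, d12, d13, d16}
⟦near d3⟧ = {x : ⟨x, d3⟩ ∈ ⟦near⟧} = {d1, d3, d5, d6, d7, d10, d11, d13, d14, d15, d16}
⟦singer⟧ = {d1, d2, d3, d4, d6, d8, d9, d10, d11, d13, d15, d16}
… ∩ ⟦that rolled⟧ = {d1, d2, d3, d4, d6, d8, d9, d10, d11, d13, d15, d16} ∩ {d2, d3, d5, d7, d9, d10, d11, d12, d13, d16} = {d2, d3, d9, d10, d11, d13, d16}
… ∩ ⟦near d3⟧ = {d2, d3, d9, d10, d11, d13, d16} ∩ {d1, d3, d5, d6, d7, d10, d11, d13, d14, d15, d16} = {d3, d10, d11, d13, d16}
… ∩ ⟦striped⟧ = {d3, d10, d11, d13, d16} ∩ {d2, d5, d6, d8, d9, d10, d11, d14} = {d10, d11}
… ∩ ⟦grey⟧ = {d10, d11} ∩ {d1, d4, d6, d7, d9, d12, d13, d14} = ∅
So ⟦striped grey singer that rolled near d3⟧ = {}.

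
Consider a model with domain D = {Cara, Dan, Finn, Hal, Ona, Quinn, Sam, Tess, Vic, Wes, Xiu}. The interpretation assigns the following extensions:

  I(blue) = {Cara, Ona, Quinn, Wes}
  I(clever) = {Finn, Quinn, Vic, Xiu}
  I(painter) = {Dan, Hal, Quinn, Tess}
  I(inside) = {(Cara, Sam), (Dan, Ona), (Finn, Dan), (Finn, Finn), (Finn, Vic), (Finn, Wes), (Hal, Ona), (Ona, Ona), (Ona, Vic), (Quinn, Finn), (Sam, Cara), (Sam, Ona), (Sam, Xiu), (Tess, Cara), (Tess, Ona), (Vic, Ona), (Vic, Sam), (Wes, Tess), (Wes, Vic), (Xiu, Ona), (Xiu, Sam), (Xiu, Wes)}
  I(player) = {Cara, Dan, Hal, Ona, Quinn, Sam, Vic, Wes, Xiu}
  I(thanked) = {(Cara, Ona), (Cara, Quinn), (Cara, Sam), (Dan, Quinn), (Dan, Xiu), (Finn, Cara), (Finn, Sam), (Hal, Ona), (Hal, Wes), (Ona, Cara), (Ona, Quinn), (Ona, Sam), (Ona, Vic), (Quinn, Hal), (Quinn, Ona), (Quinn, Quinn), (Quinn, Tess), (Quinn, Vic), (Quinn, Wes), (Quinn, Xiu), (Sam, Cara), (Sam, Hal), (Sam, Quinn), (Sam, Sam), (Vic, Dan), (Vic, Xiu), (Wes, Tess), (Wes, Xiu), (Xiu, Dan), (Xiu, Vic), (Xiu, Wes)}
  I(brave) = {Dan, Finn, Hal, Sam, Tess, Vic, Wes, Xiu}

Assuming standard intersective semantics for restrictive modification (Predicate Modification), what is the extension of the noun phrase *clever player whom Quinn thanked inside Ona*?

{Vic, Xiu}

⟦whom Quinn thanked⟧ = {x : ⟨Quinn, x⟩ ∈ ⟦thanked⟧} = {Hal, Ona, Quinn, Tess, Vic, Wes, Xiu}
⟦inside Ona⟧ = {x : ⟨x, Ona⟩ ∈ ⟦inside⟧} = {Dan, Hal, Ona, Sam, Tess, Vic, Xiu}
⟦player⟧ = {Cara, Dan, Hal, Ona, Quinn, Sam, Vic, Wes, Xiu}
… ∩ ⟦whom Quinn thanked⟧ = {Cara, Dan, Hal, Ona, Quinn, Sam, Vic, Wes, Xiu} ∩ {Hal, Ona, Quinn, Tess, Vic, Wes, Xiu} = {Hal, Ona, Quinn, Vic, Wes, Xiu}
… ∩ ⟦inside Ona⟧ = {Hal, Ona, Quinn, Vic, Wes, Xiu} ∩ {Dan, Hal, Ona, Sam, Tess, Vic, Xiu} = {Hal, Ona, Vic, Xiu}
… ∩ ⟦clever⟧ = {Hal, Ona, Vic, Xiu} ∩ {Finn, Quinn, Vic, Xiu} = {Vic, Xiu}
So ⟦clever player whom Quinn thanked inside Ona⟧ = {Vic, Xiu}.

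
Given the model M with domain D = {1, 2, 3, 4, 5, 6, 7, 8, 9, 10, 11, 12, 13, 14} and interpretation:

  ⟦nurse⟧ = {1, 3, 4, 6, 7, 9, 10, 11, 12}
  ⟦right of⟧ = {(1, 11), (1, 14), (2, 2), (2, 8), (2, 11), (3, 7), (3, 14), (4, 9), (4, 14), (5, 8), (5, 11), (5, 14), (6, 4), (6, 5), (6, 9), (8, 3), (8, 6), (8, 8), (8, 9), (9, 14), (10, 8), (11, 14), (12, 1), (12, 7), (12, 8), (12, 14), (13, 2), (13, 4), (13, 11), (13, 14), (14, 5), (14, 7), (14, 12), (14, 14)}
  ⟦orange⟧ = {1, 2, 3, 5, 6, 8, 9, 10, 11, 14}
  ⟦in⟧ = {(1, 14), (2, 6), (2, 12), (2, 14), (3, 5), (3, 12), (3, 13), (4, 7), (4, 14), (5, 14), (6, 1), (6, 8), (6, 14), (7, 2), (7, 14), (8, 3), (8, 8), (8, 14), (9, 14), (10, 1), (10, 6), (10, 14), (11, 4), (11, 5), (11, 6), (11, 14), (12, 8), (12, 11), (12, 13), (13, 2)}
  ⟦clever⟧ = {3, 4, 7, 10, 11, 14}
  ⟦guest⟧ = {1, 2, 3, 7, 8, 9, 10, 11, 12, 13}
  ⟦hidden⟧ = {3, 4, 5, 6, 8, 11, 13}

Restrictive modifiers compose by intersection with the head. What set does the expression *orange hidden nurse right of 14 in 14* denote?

{11}

⟦right of 14⟧ = {x : ⟨x, 14⟩ ∈ ⟦right of⟧} = {1, 3, 4, 5, 9, 11, 12, 13, 14}
⟦in 14⟧ = {x : ⟨x, 14⟩ ∈ ⟦in⟧} = {1, 2, 4, 5, 6, 7, 8, 9, 10, 11}
⟦nurse⟧ = {1, 3, 4, 6, 7, 9, 10, 11, 12}
… ∩ ⟦right of 14⟧ = {1, 3, 4, 6, 7, 9, 10, 11, 12} ∩ {1, 3, 4, 5, 9, 11, 12, 13, 14} = {1, 3, 4, 9, 11, 12}
… ∩ ⟦in 14⟧ = {1, 3, 4, 9, 11, 12} ∩ {1, 2, 4, 5, 6, 7, 8, 9, 10, 11} = {1, 4, 9, 11}
… ∩ ⟦orange⟧ = {1, 4, 9, 11} ∩ {1, 2, 3, 5, 6, 8, 9, 10, 11, 14} = {1, 9, 11}
… ∩ ⟦hidden⟧ = {1, 9, 11} ∩ {3, 4, 5, 6, 8, 11, 13} = {11}
So ⟦orange hidden nurse right of 14 in 14⟧ = {11}.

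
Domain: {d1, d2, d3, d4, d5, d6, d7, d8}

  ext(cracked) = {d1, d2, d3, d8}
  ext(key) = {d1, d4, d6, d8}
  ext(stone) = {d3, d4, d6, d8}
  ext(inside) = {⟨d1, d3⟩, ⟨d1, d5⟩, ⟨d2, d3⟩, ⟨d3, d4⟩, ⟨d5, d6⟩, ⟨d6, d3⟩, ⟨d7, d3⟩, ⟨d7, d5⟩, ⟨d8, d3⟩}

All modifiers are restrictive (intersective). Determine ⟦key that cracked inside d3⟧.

{d1, d8}

⟦that cracked⟧ = ⟦cracked⟧ = {d1, d2, d3, d8}
⟦inside d3⟧ = {x : ⟨x, d3⟩ ∈ ⟦inside⟧} = {d1, d2, d6, d7, d8}
⟦key⟧ = {d1, d4, d6, d8}
… ∩ ⟦that cracked⟧ = {d1, d4, d6, d8} ∩ {d1, d2, d3, d8} = {d1, d8}
… ∩ ⟦inside d3⟧ = {d1, d8} ∩ {d1, d2, d6, d7, d8} = {d1, d8}
So ⟦key that cracked inside d3⟧ = {d1, d8}.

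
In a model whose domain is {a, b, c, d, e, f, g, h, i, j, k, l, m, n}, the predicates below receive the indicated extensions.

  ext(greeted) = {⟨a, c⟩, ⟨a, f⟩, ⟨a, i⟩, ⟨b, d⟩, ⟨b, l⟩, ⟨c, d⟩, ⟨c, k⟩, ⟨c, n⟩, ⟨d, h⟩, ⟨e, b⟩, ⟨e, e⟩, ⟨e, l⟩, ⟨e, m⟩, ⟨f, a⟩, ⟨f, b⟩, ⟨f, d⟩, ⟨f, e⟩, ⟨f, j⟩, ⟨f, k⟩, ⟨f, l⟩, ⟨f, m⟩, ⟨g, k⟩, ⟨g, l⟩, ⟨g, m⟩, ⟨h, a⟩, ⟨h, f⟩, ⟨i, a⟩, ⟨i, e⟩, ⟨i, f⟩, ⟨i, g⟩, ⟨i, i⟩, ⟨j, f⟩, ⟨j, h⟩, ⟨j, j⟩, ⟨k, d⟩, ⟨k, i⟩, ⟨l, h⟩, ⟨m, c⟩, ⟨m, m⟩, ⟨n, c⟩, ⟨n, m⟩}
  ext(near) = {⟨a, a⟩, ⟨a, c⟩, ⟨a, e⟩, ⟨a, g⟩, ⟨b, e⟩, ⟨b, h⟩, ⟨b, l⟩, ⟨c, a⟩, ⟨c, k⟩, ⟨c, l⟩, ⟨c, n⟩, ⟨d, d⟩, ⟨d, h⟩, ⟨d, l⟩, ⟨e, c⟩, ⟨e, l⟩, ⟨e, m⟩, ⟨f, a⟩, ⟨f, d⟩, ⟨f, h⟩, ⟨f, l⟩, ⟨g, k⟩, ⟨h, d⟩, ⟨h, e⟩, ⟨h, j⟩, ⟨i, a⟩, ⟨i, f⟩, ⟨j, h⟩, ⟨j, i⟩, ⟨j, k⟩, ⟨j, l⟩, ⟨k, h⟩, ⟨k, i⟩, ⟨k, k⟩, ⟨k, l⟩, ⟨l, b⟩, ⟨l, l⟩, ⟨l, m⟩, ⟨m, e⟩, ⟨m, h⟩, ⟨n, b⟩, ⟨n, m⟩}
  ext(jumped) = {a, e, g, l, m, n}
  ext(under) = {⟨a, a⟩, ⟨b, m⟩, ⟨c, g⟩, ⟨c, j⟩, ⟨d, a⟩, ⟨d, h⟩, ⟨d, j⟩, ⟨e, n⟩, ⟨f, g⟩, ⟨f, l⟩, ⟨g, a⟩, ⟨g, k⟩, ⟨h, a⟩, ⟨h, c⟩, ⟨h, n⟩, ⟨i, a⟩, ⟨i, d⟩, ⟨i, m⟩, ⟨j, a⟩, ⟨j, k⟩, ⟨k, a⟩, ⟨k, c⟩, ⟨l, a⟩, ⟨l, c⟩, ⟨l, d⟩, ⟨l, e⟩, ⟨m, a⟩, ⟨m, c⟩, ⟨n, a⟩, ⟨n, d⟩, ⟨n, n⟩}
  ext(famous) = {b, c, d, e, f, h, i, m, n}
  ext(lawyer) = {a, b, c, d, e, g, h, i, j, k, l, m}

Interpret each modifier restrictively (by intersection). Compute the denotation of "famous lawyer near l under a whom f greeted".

{d}

⟦near l⟧ = {x : ⟨x, l⟩ ∈ ⟦near⟧} = {b, c, d, e, f, j, k, l}
⟦under a⟧ = {x : ⟨x, a⟩ ∈ ⟦under⟧} = {a, d, g, h, i, j, k, l, m, n}
⟦whom f greeted⟧ = {x : ⟨f, x⟩ ∈ ⟦greeted⟧} = {a, b, d, e, j, k, l, m}
⟦lawyer⟧ = {a, b, c, d, e, g, h, i, j, k, l, m}
… ∩ ⟦near l⟧ = {a, b, c, d, e, g, h, i, j, k, l, m} ∩ {b, c, d, e, f, j, k, l} = {b, c, d, e, j, k, l}
… ∩ ⟦under a⟧ = {b, c, d, e, j, k, l} ∩ {a, d, g, h, i, j, k, l, m, n} = {d, j, k, l}
… ∩ ⟦whom f greeted⟧ = {d, j, k, l} ∩ {a, b, d, e, j, k, l, m} = {d, j, k, l}
… ∩ ⟦famous⟧ = {d, j, k, l} ∩ {b, c, d, e, f, h, i, m, n} = {d}
So ⟦famous lawyer near l under a whom f greeted⟧ = {d}.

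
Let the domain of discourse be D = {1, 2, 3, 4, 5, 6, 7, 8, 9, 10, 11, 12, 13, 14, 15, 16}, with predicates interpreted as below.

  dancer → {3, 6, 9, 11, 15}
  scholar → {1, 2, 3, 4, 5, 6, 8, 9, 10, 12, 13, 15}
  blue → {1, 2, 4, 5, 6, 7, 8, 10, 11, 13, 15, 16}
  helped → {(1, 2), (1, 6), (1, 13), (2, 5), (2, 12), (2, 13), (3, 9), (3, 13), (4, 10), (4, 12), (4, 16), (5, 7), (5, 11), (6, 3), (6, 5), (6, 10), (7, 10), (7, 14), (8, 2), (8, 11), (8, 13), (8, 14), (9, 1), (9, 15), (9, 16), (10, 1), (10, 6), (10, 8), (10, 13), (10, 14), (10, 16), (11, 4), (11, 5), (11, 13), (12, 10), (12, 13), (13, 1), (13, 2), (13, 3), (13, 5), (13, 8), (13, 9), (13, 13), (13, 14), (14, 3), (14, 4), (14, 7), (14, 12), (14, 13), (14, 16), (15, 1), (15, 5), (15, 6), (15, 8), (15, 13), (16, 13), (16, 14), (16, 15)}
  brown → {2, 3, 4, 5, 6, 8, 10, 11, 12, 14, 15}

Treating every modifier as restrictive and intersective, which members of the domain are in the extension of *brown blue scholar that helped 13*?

{2, 8, 10, 15}

⟦that helped 13⟧ = {x : ⟨x, 13⟩ ∈ ⟦helped⟧} = {1, 2, 3, 8, 10, 11, 12, 13, 14, 15, 16}
⟦scholar⟧ = {1, 2, 3, 4, 5, 6, 8, 9, 10, 12, 13, 15}
… ∩ ⟦that helped 13⟧ = {1, 2, 3, 4, 5, 6, 8, 9, 10, 12, 13, 15} ∩ {1, 2, 3, 8, 10, 11, 12, 13, 14, 15, 16} = {1, 2, 3, 8, 10, 12, 13, 15}
… ∩ ⟦brown⟧ = {1, 2, 3, 8, 10, 12, 13, 15} ∩ {2, 3, 4, 5, 6, 8, 10, 11, 12, 14, 15} = {2, 3, 8, 10, 12, 15}
… ∩ ⟦blue⟧ = {2, 3, 8, 10, 12, 15} ∩ {1, 2, 4, 5, 6, 7, 8, 10, 11, 13, 15, 16} = {2, 8, 10, 15}
So ⟦brown blue scholar that helped 13⟧ = {2, 8, 10, 15}.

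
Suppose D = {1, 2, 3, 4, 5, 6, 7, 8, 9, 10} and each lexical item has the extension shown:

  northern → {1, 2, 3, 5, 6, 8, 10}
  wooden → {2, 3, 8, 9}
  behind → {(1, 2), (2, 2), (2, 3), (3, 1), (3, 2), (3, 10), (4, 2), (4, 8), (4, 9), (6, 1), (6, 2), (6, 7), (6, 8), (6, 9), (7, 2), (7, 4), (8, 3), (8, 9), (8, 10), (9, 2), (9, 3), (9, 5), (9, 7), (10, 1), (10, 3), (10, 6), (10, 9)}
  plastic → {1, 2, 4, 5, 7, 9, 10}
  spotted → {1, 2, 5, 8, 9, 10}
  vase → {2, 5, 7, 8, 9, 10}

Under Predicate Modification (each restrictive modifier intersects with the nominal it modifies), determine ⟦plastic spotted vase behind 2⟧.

{2, 9}

⟦behind 2⟧ = {x : ⟨x, 2⟩ ∈ ⟦behind⟧} = {1, 2, 3, 4, 6, 7, 9}
⟦vase⟧ = {2, 5, 7, 8, 9, 10}
… ∩ ⟦behind 2⟧ = {2, 5, 7, 8, 9, 10} ∩ {1, 2, 3, 4, 6, 7, 9} = {2, 7, 9}
… ∩ ⟦plastic⟧ = {2, 7, 9} ∩ {1, 2, 4, 5, 7, 9, 10} = {2, 7, 9}
… ∩ ⟦spotted⟧ = {2, 7, 9} ∩ {1, 2, 5, 8, 9, 10} = {2, 9}
So ⟦plastic spotted vase behind 2⟧ = {2, 9}.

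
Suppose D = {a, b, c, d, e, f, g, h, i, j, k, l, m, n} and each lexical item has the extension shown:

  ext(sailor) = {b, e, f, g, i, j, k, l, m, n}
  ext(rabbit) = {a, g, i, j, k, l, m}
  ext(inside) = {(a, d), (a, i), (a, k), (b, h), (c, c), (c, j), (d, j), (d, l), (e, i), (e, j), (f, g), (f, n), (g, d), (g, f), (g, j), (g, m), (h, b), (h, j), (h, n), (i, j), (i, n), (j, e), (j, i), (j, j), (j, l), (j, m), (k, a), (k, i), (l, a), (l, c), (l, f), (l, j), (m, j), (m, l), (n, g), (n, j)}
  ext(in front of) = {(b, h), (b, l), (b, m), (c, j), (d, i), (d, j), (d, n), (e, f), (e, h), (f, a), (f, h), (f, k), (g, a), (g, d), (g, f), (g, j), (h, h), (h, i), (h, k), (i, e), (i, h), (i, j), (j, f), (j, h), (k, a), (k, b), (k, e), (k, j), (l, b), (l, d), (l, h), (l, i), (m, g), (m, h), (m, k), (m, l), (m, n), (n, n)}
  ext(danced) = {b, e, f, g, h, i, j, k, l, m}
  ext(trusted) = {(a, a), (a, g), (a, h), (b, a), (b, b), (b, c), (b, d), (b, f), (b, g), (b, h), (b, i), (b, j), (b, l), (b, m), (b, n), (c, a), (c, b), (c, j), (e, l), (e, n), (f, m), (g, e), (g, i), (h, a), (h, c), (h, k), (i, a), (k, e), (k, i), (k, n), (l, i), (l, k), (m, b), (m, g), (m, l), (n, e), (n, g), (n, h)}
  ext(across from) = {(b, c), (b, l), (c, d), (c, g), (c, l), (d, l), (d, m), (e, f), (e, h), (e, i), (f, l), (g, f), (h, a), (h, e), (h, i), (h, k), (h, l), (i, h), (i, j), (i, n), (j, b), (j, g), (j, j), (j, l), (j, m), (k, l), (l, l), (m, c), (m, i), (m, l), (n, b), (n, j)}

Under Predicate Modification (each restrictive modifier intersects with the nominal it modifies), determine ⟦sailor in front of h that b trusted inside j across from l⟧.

{j, l, m}

⟦in front of h⟧ = {x : ⟨x, h⟩ ∈ ⟦in front of⟧} = {b, e, f, h, i, j, l, m}
⟦that b trusted⟧ = {x : ⟨b, x⟩ ∈ ⟦trusted⟧} = {a, b, c, d, f, g, h, i, j, l, m, n}
⟦inside j⟧ = {x : ⟨x, j⟩ ∈ ⟦inside⟧} = {c, d, e, g, h, i, j, l, m, n}
⟦across from l⟧ = {x : ⟨x, l⟩ ∈ ⟦across from⟧} = {b, c, d, f, h, j, k, l, m}
⟦sailor⟧ = {b, e, f, g, i, j, k, l, m, n}
… ∩ ⟦in front of h⟧ = {b, e, f, g, i, j, k, l, m, n} ∩ {b, e, f, h, i, j, l, m} = {b, e, f, i, j, l, m}
… ∩ ⟦that b trusted⟧ = {b, e, f, i, j, l, m} ∩ {a, b, c, d, f, g, h, i, j, l, m, n} = {b, f, i, j, l, m}
… ∩ ⟦inside j⟧ = {b, f, i, j, l, m} ∩ {c, d, e, g, h, i, j, l, m, n} = {i, j, l, m}
… ∩ ⟦across from l⟧ = {i, j, l, m} ∩ {b, c, d, f, h, j, k, l, m} = {j, l, m}
So ⟦sailor in front of h that b trusted inside j across from l⟧ = {j, l, m}.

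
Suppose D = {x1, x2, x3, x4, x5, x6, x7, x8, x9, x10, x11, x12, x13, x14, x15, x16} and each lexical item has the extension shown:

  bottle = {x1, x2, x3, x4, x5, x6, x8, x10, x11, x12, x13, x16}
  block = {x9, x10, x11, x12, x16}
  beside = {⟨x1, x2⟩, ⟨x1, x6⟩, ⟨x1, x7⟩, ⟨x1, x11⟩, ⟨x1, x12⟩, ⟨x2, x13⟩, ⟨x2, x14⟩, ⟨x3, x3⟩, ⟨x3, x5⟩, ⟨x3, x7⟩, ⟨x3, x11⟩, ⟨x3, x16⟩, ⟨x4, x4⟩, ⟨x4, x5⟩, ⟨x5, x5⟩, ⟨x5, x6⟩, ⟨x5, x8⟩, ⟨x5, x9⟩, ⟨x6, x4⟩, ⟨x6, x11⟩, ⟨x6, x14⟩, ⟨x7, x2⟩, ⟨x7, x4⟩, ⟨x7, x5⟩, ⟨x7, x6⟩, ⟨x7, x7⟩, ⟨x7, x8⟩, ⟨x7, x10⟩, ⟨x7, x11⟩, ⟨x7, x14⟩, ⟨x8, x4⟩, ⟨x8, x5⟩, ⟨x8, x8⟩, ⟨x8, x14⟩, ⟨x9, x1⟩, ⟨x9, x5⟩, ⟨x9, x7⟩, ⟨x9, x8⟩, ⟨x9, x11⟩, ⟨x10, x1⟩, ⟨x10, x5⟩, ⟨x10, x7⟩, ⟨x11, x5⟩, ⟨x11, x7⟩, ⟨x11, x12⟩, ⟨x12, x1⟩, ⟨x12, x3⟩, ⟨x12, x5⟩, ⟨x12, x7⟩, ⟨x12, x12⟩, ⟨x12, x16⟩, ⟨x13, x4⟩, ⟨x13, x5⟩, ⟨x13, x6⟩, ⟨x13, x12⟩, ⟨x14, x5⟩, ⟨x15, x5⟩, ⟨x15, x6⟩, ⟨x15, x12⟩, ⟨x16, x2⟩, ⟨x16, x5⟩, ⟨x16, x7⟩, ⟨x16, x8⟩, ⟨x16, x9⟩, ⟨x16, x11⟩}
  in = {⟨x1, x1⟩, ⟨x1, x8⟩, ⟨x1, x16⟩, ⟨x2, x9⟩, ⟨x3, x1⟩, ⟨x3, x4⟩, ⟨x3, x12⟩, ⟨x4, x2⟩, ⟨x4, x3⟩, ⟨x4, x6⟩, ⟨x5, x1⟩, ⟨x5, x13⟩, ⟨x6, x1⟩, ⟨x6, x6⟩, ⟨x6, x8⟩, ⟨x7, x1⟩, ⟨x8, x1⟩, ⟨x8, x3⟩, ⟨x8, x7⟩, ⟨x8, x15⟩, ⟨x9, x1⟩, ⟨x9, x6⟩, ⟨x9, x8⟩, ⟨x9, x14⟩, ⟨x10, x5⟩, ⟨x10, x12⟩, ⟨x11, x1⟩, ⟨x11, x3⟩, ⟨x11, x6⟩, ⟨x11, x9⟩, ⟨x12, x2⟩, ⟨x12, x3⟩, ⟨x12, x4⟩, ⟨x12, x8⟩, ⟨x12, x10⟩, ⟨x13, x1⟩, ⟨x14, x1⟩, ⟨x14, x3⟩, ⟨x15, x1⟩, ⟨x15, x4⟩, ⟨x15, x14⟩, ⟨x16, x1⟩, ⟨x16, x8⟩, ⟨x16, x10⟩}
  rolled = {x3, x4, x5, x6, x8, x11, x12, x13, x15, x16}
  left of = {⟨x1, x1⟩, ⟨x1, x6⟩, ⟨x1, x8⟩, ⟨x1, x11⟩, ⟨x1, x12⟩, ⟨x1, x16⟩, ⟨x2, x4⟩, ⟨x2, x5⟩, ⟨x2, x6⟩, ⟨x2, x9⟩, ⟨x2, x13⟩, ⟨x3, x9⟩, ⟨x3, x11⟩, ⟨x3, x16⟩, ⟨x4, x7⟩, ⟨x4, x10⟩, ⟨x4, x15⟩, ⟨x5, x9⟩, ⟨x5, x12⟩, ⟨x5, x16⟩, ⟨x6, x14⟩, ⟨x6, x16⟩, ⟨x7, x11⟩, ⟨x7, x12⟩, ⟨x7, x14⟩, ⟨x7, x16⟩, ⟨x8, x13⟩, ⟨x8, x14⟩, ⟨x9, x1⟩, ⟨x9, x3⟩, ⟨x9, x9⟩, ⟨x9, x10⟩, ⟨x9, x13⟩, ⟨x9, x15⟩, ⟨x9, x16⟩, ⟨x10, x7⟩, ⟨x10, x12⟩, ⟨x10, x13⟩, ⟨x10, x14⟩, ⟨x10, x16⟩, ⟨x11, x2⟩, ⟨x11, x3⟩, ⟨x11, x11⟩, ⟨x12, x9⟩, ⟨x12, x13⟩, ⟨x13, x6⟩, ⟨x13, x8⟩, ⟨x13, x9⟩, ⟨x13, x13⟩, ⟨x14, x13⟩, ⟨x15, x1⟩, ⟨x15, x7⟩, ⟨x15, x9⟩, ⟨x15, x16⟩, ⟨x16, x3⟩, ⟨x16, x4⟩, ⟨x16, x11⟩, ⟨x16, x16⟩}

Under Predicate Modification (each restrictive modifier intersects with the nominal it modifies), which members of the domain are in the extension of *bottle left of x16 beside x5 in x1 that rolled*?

⟦left of x16⟧ = {x : ⟨x, x16⟩ ∈ ⟦left of⟧} = {x1, x3, x5, x6, x7, x9, x10, x15, x16}
⟦beside x5⟧ = {x : ⟨x, x5⟩ ∈ ⟦beside⟧} = {x3, x4, x5, x7, x8, x9, x10, x11, x12, x13, x14, x15, x16}
⟦in x1⟧ = {x : ⟨x, x1⟩ ∈ ⟦in⟧} = {x1, x3, x5, x6, x7, x8, x9, x11, x13, x14, x15, x16}
⟦that rolled⟧ = ⟦rolled⟧ = {x3, x4, x5, x6, x8, x11, x12, x13, x15, x16}
⟦bottle⟧ = {x1, x2, x3, x4, x5, x6, x8, x10, x11, x12, x13, x16}
… ∩ ⟦left of x16⟧ = {x1, x2, x3, x4, x5, x6, x8, x10, x11, x12, x13, x16} ∩ {x1, x3, x5, x6, x7, x9, x10, x15, x16} = {x1, x3, x5, x6, x10, x16}
… ∩ ⟦beside x5⟧ = {x1, x3, x5, x6, x10, x16} ∩ {x3, x4, x5, x7, x8, x9, x10, x11, x12, x13, x14, x15, x16} = {x3, x5, x10, x16}
… ∩ ⟦in x1⟧ = {x3, x5, x10, x16} ∩ {x1, x3, x5, x6, x7, x8, x9, x11, x13, x14, x15, x16} = {x3, x5, x16}
… ∩ ⟦that rolled⟧ = {x3, x5, x16} ∩ {x3, x4, x5, x6, x8, x11, x12, x13, x15, x16} = {x3, x5, x16}
So ⟦bottle left of x16 beside x5 in x1 that rolled⟧ = {x3, x5, x16}.

{x3, x5, x16}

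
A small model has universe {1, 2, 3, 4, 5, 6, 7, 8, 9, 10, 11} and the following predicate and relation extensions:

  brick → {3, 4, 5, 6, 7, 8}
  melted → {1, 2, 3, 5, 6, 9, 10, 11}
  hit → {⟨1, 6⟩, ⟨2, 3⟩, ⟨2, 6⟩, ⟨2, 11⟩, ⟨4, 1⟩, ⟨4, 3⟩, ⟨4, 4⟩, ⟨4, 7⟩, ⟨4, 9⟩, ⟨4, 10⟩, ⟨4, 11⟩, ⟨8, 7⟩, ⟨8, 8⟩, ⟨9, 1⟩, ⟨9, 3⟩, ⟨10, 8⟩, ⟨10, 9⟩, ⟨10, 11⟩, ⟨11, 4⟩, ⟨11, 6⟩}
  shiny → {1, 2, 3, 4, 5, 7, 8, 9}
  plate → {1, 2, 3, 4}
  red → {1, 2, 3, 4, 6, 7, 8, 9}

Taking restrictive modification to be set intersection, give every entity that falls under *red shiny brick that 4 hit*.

⟦that 4 hit⟧ = {x : ⟨4, x⟩ ∈ ⟦hit⟧} = {1, 3, 4, 7, 9, 10, 11}
⟦brick⟧ = {3, 4, 5, 6, 7, 8}
… ∩ ⟦that 4 hit⟧ = {3, 4, 5, 6, 7, 8} ∩ {1, 3, 4, 7, 9, 10, 11} = {3, 4, 7}
… ∩ ⟦red⟧ = {3, 4, 7} ∩ {1, 2, 3, 4, 6, 7, 8, 9} = {3, 4, 7}
… ∩ ⟦shiny⟧ = {3, 4, 7} ∩ {1, 2, 3, 4, 5, 7, 8, 9} = {3, 4, 7}
So ⟦red shiny brick that 4 hit⟧ = {3, 4, 7}.

{3, 4, 7}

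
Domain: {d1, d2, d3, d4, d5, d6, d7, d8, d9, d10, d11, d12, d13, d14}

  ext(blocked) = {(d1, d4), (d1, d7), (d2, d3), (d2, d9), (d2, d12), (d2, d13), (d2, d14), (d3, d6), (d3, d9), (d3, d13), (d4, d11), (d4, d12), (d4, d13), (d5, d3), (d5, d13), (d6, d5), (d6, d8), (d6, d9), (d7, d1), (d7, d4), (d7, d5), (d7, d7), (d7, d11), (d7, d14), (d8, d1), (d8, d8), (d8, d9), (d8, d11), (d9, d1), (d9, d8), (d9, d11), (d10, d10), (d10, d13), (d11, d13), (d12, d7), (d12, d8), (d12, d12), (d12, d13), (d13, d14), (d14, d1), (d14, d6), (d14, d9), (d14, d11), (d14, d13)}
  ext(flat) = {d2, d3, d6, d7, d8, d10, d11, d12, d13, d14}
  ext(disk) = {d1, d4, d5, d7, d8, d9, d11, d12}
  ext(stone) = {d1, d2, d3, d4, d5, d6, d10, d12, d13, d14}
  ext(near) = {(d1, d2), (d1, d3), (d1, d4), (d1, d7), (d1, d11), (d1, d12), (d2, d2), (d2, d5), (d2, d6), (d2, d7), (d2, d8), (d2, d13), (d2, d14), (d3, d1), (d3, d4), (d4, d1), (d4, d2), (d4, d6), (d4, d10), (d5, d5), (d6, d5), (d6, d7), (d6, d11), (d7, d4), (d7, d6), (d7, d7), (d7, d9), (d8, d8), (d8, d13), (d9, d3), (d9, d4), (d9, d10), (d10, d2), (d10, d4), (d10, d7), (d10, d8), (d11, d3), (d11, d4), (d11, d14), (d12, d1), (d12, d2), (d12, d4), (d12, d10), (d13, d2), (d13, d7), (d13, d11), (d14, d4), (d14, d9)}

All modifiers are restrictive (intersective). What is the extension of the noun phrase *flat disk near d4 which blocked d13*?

⟦near d4⟧ = {x : ⟨x, d4⟩ ∈ ⟦near⟧} = {d1, d3, d7, d9, d10, d11, d12, d14}
⟦which blocked d13⟧ = {x : ⟨x, d13⟩ ∈ ⟦blocked⟧} = {d2, d3, d4, d5, d10, d11, d12, d14}
⟦disk⟧ = {d1, d4, d5, d7, d8, d9, d11, d12}
… ∩ ⟦near d4⟧ = {d1, d4, d5, d7, d8, d9, d11, d12} ∩ {d1, d3, d7, d9, d10, d11, d12, d14} = {d1, d7, d9, d11, d12}
… ∩ ⟦which blocked d13⟧ = {d1, d7, d9, d11, d12} ∩ {d2, d3, d4, d5, d10, d11, d12, d14} = {d11, d12}
… ∩ ⟦flat⟧ = {d11, d12} ∩ {d2, d3, d6, d7, d8, d10, d11, d12, d13, d14} = {d11, d12}
So ⟦flat disk near d4 which blocked d13⟧ = {d11, d12}.

{d11, d12}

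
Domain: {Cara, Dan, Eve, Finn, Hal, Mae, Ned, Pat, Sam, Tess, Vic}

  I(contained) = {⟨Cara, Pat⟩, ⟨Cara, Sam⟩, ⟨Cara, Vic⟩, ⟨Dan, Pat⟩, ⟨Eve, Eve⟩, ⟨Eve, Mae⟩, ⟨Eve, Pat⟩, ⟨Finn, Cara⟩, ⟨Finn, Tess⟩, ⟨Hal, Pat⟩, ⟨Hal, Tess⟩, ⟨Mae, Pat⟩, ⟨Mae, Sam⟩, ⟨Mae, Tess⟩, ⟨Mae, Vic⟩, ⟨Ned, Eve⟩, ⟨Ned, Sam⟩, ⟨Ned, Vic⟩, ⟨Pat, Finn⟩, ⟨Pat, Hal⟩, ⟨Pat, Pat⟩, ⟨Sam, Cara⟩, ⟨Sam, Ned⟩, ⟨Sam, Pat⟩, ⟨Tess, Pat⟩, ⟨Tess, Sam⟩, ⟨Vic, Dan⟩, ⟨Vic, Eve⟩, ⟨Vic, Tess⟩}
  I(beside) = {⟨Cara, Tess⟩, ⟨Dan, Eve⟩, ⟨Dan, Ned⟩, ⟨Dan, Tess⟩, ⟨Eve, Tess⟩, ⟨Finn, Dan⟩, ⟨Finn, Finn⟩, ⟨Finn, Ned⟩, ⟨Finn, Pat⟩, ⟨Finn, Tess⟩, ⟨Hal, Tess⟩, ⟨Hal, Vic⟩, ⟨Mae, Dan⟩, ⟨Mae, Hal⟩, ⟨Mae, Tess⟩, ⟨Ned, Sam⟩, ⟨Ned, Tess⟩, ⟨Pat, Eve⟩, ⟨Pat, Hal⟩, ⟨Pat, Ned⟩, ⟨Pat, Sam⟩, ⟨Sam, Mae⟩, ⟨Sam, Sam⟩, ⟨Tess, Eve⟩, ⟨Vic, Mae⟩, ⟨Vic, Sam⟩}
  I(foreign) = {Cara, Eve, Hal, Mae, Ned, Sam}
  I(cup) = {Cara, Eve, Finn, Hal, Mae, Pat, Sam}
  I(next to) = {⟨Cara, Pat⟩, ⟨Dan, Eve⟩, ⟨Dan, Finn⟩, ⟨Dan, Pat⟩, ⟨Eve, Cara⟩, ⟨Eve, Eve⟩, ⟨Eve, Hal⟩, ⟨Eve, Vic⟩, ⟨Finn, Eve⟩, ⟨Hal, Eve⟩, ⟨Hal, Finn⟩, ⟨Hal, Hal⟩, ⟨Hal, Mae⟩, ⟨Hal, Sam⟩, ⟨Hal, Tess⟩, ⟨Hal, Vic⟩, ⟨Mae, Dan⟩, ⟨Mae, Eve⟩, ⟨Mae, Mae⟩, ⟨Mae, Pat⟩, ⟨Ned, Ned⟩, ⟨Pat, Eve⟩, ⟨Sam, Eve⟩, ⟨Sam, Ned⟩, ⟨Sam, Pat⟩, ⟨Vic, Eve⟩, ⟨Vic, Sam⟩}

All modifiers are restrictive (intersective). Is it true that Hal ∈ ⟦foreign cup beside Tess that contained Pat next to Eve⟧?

⟦beside Tess⟧ = {x : ⟨x, Tess⟩ ∈ ⟦beside⟧} = {Cara, Dan, Eve, Finn, Hal, Mae, Ned}
⟦that contained Pat⟧ = {x : ⟨x, Pat⟩ ∈ ⟦contained⟧} = {Cara, Dan, Eve, Hal, Mae, Pat, Sam, Tess}
⟦next to Eve⟧ = {x : ⟨x, Eve⟩ ∈ ⟦next to⟧} = {Dan, Eve, Finn, Hal, Mae, Pat, Sam, Vic}
⟦cup⟧ = {Cara, Eve, Finn, Hal, Mae, Pat, Sam}
… ∩ ⟦beside Tess⟧ = {Cara, Eve, Finn, Hal, Mae, Pat, Sam} ∩ {Cara, Dan, Eve, Finn, Hal, Mae, Ned} = {Cara, Eve, Finn, Hal, Mae}
… ∩ ⟦that contained Pat⟧ = {Cara, Eve, Finn, Hal, Mae} ∩ {Cara, Dan, Eve, Hal, Mae, Pat, Sam, Tess} = {Cara, Eve, Hal, Mae}
… ∩ ⟦next to Eve⟧ = {Cara, Eve, Hal, Mae} ∩ {Dan, Eve, Finn, Hal, Mae, Pat, Sam, Vic} = {Eve, Hal, Mae}
… ∩ ⟦foreign⟧ = {Eve, Hal, Mae} ∩ {Cara, Eve, Hal, Mae, Ned, Sam} = {Eve, Hal, Mae}
⟦foreign cup beside Tess that contained Pat next to Eve⟧ = {Eve, Hal, Mae}; Hal ∈ this set.

yes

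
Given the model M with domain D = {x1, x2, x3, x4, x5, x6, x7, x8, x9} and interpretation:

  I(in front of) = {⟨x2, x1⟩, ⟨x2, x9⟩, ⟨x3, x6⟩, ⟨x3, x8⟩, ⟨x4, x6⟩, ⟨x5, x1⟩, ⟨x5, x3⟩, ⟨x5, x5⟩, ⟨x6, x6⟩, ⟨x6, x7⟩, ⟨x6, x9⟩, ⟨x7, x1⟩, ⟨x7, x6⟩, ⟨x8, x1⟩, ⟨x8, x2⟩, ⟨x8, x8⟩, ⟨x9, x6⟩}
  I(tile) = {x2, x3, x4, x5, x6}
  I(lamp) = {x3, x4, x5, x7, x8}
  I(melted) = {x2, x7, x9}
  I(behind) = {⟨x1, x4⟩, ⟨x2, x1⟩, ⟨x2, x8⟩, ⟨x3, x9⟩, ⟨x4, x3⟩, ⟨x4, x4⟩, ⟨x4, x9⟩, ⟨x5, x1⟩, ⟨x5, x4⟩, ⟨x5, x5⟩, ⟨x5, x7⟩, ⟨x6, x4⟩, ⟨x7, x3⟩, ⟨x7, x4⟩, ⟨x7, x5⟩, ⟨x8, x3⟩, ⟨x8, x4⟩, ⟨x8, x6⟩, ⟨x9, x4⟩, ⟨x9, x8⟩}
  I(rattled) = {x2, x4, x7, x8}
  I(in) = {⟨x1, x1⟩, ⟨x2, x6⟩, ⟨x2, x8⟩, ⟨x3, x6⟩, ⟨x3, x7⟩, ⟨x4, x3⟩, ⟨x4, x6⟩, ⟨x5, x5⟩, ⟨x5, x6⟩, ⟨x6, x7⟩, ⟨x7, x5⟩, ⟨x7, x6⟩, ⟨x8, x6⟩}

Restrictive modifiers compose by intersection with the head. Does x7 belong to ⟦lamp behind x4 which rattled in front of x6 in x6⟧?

yes

⟦behind x4⟧ = {x : ⟨x, x4⟩ ∈ ⟦behind⟧} = {x1, x4, x5, x6, x7, x8, x9}
⟦which rattled⟧ = ⟦rattled⟧ = {x2, x4, x7, x8}
⟦in front of x6⟧ = {x : ⟨x, x6⟩ ∈ ⟦in front of⟧} = {x3, x4, x6, x7, x9}
⟦in x6⟧ = {x : ⟨x, x6⟩ ∈ ⟦in⟧} = {x2, x3, x4, x5, x7, x8}
⟦lamp⟧ = {x3, x4, x5, x7, x8}
… ∩ ⟦behind x4⟧ = {x3, x4, x5, x7, x8} ∩ {x1, x4, x5, x6, x7, x8, x9} = {x4, x5, x7, x8}
… ∩ ⟦which rattled⟧ = {x4, x5, x7, x8} ∩ {x2, x4, x7, x8} = {x4, x7, x8}
… ∩ ⟦in front of x6⟧ = {x4, x7, x8} ∩ {x3, x4, x6, x7, x9} = {x4, x7}
… ∩ ⟦in x6⟧ = {x4, x7} ∩ {x2, x3, x4, x5, x7, x8} = {x4, x7}
⟦lamp behind x4 which rattled in front of x6 in x6⟧ = {x4, x7}; x7 ∈ this set.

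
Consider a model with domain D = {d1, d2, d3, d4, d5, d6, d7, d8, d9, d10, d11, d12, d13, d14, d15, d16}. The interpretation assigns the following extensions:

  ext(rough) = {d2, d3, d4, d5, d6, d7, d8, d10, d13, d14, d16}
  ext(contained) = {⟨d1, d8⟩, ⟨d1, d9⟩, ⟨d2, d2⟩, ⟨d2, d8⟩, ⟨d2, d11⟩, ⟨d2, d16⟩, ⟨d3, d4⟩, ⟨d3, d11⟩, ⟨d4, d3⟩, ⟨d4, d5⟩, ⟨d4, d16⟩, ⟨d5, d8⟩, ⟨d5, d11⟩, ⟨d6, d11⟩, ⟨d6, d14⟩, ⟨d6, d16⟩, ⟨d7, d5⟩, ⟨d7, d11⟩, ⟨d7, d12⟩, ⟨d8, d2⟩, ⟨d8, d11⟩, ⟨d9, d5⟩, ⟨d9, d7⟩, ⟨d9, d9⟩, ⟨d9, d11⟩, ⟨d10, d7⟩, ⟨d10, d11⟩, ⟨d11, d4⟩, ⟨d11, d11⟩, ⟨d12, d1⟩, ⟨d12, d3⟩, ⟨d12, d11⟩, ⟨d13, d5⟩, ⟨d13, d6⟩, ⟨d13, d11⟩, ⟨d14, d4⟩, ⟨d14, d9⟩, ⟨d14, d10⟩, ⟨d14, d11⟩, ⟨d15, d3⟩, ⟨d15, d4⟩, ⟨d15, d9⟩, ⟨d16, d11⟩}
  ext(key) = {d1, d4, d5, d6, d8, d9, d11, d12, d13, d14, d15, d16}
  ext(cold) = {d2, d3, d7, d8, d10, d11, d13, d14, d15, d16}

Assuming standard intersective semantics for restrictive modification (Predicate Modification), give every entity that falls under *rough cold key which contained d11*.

{d8, d13, d14, d16}

⟦which contained d11⟧ = {x : ⟨x, d11⟩ ∈ ⟦contained⟧} = {d2, d3, d5, d6, d7, d8, d9, d10, d11, d12, d13, d14, d16}
⟦key⟧ = {d1, d4, d5, d6, d8, d9, d11, d12, d13, d14, d15, d16}
… ∩ ⟦which contained d11⟧ = {d1, d4, d5, d6, d8, d9, d11, d12, d13, d14, d15, d16} ∩ {d2, d3, d5, d6, d7, d8, d9, d10, d11, d12, d13, d14, d16} = {d5, d6, d8, d9, d11, d12, d13, d14, d16}
… ∩ ⟦rough⟧ = {d5, d6, d8, d9, d11, d12, d13, d14, d16} ∩ {d2, d3, d4, d5, d6, d7, d8, d10, d13, d14, d16} = {d5, d6, d8, d13, d14, d16}
… ∩ ⟦cold⟧ = {d5, d6, d8, d13, d14, d16} ∩ {d2, d3, d7, d8, d10, d11, d13, d14, d15, d16} = {d8, d13, d14, d16}
So ⟦rough cold key which contained d11⟧ = {d8, d13, d14, d16}.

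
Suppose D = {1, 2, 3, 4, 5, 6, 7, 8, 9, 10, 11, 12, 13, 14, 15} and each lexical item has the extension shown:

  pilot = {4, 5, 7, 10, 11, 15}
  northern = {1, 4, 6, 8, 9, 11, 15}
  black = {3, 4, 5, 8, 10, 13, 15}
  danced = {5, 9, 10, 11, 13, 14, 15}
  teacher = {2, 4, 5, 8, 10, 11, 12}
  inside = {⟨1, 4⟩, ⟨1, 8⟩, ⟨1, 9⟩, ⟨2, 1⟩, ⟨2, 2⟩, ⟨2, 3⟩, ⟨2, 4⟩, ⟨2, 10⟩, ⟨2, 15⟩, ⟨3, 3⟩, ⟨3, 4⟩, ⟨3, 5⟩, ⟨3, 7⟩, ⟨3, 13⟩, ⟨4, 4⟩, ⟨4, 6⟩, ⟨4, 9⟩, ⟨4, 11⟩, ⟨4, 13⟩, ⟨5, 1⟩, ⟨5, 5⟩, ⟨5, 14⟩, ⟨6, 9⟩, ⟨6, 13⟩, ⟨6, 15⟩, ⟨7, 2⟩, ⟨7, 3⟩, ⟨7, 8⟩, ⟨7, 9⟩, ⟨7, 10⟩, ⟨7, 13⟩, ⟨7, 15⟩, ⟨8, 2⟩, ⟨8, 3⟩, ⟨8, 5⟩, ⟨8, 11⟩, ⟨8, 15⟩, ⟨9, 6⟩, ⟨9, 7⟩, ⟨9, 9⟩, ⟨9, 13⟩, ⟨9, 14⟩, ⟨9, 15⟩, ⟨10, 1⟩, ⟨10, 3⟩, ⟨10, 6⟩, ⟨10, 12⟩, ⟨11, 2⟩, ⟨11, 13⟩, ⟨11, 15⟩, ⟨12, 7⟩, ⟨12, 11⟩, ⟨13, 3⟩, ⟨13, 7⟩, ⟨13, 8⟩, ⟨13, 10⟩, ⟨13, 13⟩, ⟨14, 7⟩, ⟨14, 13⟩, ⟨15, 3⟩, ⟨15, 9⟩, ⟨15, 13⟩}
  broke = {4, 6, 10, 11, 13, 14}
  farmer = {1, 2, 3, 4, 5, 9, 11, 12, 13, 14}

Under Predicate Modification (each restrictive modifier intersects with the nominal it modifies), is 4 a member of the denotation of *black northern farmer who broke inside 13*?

⟦who broke⟧ = ⟦broke⟧ = {4, 6, 10, 11, 13, 14}
⟦inside 13⟧ = {x : ⟨x, 13⟩ ∈ ⟦inside⟧} = {3, 4, 6, 7, 9, 11, 13, 14, 15}
⟦farmer⟧ = {1, 2, 3, 4, 5, 9, 11, 12, 13, 14}
… ∩ ⟦who broke⟧ = {1, 2, 3, 4, 5, 9, 11, 12, 13, 14} ∩ {4, 6, 10, 11, 13, 14} = {4, 11, 13, 14}
… ∩ ⟦inside 13⟧ = {4, 11, 13, 14} ∩ {3, 4, 6, 7, 9, 11, 13, 14, 15} = {4, 11, 13, 14}
… ∩ ⟦black⟧ = {4, 11, 13, 14} ∩ {3, 4, 5, 8, 10, 13, 15} = {4, 13}
… ∩ ⟦northern⟧ = {4, 13} ∩ {1, 4, 6, 8, 9, 11, 15} = {4}
⟦black northern farmer who broke inside 13⟧ = {4}; 4 ∈ this set.

yes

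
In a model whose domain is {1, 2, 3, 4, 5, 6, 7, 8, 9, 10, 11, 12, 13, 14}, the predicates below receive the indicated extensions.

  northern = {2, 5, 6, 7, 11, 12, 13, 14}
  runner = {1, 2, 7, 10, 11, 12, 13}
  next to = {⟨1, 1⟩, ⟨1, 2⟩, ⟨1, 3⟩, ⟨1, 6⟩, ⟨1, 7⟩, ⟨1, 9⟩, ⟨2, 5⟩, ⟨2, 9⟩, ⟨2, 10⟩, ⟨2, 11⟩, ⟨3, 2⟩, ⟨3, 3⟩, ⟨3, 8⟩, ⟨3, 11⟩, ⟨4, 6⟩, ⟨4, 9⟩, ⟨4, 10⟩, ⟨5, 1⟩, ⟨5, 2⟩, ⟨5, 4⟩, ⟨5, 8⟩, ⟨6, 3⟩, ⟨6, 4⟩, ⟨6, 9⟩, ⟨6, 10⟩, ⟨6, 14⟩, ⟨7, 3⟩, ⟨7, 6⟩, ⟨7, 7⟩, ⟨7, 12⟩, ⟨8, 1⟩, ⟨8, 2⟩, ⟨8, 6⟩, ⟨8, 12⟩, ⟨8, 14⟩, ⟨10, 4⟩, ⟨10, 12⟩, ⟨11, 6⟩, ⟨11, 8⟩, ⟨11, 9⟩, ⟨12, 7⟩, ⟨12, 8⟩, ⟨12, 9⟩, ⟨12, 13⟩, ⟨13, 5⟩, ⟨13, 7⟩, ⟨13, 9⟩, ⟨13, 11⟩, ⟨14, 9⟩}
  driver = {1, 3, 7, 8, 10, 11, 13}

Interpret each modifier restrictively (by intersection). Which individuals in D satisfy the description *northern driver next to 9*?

{11, 13}

⟦next to 9⟧ = {x : ⟨x, 9⟩ ∈ ⟦next to⟧} = {1, 2, 4, 6, 11, 12, 13, 14}
⟦driver⟧ = {1, 3, 7, 8, 10, 11, 13}
… ∩ ⟦next to 9⟧ = {1, 3, 7, 8, 10, 11, 13} ∩ {1, 2, 4, 6, 11, 12, 13, 14} = {1, 11, 13}
… ∩ ⟦northern⟧ = {1, 11, 13} ∩ {2, 5, 6, 7, 11, 12, 13, 14} = {11, 13}
So ⟦northern driver next to 9⟧ = {11, 13}.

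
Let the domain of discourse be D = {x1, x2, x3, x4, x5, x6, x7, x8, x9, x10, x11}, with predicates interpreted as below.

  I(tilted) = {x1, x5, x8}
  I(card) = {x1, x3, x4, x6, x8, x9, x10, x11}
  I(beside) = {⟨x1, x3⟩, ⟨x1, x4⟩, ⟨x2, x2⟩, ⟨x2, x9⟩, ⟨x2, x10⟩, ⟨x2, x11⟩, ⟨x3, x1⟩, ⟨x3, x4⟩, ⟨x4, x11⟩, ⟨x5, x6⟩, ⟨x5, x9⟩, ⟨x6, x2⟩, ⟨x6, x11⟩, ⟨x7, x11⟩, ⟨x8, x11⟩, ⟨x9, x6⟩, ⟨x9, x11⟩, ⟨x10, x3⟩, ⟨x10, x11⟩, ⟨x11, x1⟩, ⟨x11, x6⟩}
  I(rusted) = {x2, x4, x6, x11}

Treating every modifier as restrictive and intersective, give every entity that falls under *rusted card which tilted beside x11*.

{}

⟦which tilted⟧ = ⟦tilted⟧ = {x1, x5, x8}
⟦beside x11⟧ = {x : ⟨x, x11⟩ ∈ ⟦beside⟧} = {x2, x4, x6, x7, x8, x9, x10}
⟦card⟧ = {x1, x3, x4, x6, x8, x9, x10, x11}
… ∩ ⟦which tilted⟧ = {x1, x3, x4, x6, x8, x9, x10, x11} ∩ {x1, x5, x8} = {x1, x8}
… ∩ ⟦beside x11⟧ = {x1, x8} ∩ {x2, x4, x6, x7, x8, x9, x10} = {x8}
… ∩ ⟦rusted⟧ = {x8} ∩ {x2, x4, x6, x11} = ∅
So ⟦rusted card which tilted beside x11⟧ = {}.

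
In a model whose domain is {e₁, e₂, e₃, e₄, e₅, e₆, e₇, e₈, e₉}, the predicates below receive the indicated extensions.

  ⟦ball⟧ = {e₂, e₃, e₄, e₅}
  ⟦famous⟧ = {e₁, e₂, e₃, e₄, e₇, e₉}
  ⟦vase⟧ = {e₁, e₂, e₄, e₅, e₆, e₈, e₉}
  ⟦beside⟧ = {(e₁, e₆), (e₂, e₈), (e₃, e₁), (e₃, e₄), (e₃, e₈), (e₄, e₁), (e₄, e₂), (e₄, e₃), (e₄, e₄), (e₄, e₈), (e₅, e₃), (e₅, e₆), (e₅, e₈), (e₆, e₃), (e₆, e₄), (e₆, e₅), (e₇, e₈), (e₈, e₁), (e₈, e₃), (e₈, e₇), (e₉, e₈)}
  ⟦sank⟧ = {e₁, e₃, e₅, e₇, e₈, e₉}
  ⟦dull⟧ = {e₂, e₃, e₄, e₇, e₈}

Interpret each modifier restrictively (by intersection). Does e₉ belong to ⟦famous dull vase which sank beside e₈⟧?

⟦which sank⟧ = ⟦sank⟧ = {e₁, e₃, e₅, e₇, e₈, e₉}
⟦beside e₈⟧ = {x : ⟨x, e₈⟩ ∈ ⟦beside⟧} = {e₂, e₃, e₄, e₅, e₇, e₉}
⟦vase⟧ = {e₁, e₂, e₄, e₅, e₆, e₈, e₉}
… ∩ ⟦which sank⟧ = {e₁, e₂, e₄, e₅, e₆, e₈, e₉} ∩ {e₁, e₃, e₅, e₇, e₈, e₉} = {e₁, e₅, e₈, e₉}
… ∩ ⟦beside e₈⟧ = {e₁, e₅, e₈, e₉} ∩ {e₂, e₃, e₄, e₅, e₇, e₉} = {e₅, e₉}
… ∩ ⟦famous⟧ = {e₅, e₉} ∩ {e₁, e₂, e₃, e₄, e₇, e₉} = {e₉}
… ∩ ⟦dull⟧ = {e₉} ∩ {e₂, e₃, e₄, e₇, e₈} = ∅
⟦famous dull vase which sank beside e₈⟧ = ∅; e₉ ∉ this set.

no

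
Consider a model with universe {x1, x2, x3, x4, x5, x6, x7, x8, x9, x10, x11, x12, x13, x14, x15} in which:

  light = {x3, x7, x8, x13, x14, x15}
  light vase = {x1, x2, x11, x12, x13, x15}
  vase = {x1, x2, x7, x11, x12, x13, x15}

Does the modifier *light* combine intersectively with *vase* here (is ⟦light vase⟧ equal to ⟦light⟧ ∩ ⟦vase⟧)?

no

⟦light⟧ ∩ ⟦vase⟧ = {x3, x7, x8, x13, x14, x15} ∩ {x1, x2, x7, x11, x12, x13, x15} = {x7, x13, x15}
Observed ⟦light vase⟧ = {x1, x2, x11, x12, x13, x15}.
These differ, so the modifier is not intersective in this model.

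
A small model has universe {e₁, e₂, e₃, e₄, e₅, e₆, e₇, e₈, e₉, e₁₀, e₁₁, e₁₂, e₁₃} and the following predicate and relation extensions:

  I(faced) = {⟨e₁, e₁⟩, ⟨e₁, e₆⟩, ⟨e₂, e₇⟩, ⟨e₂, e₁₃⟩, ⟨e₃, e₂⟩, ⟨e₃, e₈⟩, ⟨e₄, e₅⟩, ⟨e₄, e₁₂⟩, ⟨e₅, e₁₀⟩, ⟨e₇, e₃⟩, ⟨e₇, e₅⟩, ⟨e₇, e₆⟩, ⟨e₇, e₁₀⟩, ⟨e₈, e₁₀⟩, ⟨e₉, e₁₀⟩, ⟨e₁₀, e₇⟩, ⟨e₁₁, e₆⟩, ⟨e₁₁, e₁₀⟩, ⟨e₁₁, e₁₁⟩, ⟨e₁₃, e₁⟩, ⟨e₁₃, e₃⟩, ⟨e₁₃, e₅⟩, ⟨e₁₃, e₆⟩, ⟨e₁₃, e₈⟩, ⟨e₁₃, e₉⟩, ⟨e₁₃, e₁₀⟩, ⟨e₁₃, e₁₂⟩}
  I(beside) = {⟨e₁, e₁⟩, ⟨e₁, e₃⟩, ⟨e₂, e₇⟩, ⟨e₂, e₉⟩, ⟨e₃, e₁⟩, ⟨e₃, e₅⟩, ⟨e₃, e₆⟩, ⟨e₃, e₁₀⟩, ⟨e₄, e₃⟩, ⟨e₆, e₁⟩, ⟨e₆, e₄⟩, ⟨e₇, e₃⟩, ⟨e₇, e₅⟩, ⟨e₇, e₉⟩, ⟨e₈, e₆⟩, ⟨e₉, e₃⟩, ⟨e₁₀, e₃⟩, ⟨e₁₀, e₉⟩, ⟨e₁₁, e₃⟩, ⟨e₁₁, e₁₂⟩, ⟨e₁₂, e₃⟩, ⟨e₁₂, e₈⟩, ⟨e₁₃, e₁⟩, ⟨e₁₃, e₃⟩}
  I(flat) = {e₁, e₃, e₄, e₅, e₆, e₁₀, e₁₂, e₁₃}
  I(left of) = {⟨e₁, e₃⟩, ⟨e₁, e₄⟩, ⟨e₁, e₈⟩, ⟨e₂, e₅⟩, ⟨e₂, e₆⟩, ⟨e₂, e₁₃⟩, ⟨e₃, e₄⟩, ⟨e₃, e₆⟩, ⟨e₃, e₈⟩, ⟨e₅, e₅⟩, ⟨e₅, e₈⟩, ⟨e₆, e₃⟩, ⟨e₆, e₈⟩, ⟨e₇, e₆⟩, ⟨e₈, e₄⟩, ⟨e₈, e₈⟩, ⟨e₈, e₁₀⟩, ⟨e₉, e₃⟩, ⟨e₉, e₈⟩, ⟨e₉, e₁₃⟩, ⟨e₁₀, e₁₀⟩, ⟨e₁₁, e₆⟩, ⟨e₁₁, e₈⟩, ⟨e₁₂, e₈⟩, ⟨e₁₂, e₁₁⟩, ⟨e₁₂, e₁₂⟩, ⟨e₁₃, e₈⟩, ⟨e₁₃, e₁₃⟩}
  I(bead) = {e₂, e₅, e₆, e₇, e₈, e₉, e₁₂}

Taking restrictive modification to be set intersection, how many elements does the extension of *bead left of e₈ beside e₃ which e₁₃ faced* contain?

2

⟦left of e₈⟧ = {x : ⟨x, e₈⟩ ∈ ⟦left of⟧} = {e₁, e₃, e₅, e₆, e₈, e₉, e₁₁, e₁₂, e₁₃}
⟦beside e₃⟧ = {x : ⟨x, e₃⟩ ∈ ⟦beside⟧} = {e₁, e₄, e₇, e₉, e₁₀, e₁₁, e₁₂, e₁₃}
⟦which e₁₃ faced⟧ = {x : ⟨e₁₃, x⟩ ∈ ⟦faced⟧} = {e₁, e₃, e₅, e₆, e₈, e₉, e₁₀, e₁₂}
⟦bead⟧ = {e₂, e₅, e₆, e₇, e₈, e₉, e₁₂}
… ∩ ⟦left of e₈⟧ = {e₂, e₅, e₆, e₇, e₈, e₉, e₁₂} ∩ {e₁, e₃, e₅, e₆, e₈, e₉, e₁₁, e₁₂, e₁₃} = {e₅, e₆, e₈, e₉, e₁₂}
… ∩ ⟦beside e₃⟧ = {e₅, e₆, e₈, e₉, e₁₂} ∩ {e₁, e₄, e₇, e₉, e₁₀, e₁₁, e₁₂, e₁₃} = {e₉, e₁₂}
… ∩ ⟦which e₁₃ faced⟧ = {e₉, e₁₂} ∩ {e₁, e₃, e₅, e₆, e₈, e₉, e₁₀, e₁₂} = {e₉, e₁₂}
⟦bead left of e₈ beside e₃ which e₁₃ faced⟧ = {e₉, e₁₂}, so the cardinality is 2.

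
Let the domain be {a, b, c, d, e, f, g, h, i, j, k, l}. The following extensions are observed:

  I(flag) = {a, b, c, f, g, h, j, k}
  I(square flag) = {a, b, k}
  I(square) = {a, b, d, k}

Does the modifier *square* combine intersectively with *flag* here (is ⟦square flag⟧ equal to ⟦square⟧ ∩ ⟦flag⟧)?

yes

⟦square⟧ ∩ ⟦flag⟧ = {a, b, d, k} ∩ {a, b, c, f, g, h, j, k} = {a, b, k}
Observed ⟦square flag⟧ = {a, b, k}.
These coincide, so the modifier is intersective here.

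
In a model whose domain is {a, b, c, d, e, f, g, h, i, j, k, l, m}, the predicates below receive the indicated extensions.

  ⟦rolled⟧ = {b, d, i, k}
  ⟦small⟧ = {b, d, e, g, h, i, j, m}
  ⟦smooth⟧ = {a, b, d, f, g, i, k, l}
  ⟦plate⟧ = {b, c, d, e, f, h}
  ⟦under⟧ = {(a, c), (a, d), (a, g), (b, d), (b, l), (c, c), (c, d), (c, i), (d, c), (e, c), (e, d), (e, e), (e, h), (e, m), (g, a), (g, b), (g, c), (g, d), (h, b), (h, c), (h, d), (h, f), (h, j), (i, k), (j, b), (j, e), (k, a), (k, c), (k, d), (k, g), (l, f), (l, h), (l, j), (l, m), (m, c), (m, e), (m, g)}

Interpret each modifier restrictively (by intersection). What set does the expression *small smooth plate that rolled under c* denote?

⟦that rolled⟧ = ⟦rolled⟧ = {b, d, i, k}
⟦under c⟧ = {x : ⟨x, c⟩ ∈ ⟦under⟧} = {a, c, d, e, g, h, k, m}
⟦plate⟧ = {b, c, d, e, f, h}
… ∩ ⟦that rolled⟧ = {b, c, d, e, f, h} ∩ {b, d, i, k} = {b, d}
… ∩ ⟦under c⟧ = {b, d} ∩ {a, c, d, e, g, h, k, m} = {d}
… ∩ ⟦small⟧ = {d} ∩ {b, d, e, g, h, i, j, m} = {d}
… ∩ ⟦smooth⟧ = {d} ∩ {a, b, d, f, g, i, k, l} = {d}
So ⟦small smooth plate that rolled under c⟧ = {d}.

{d}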